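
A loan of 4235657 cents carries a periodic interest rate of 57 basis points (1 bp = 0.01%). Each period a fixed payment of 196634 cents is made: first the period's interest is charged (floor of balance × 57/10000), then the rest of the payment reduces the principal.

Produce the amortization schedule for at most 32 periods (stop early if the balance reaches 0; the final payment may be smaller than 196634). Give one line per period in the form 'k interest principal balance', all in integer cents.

1. interest=⌊4235657·57/10000⌋=24143; principal=196634-24143=172491; balance=4235657-172491=4063166
2. interest=⌊4063166·57/10000⌋=23160; principal=196634-23160=173474; balance=4063166-173474=3889692
3. interest=⌊3889692·57/10000⌋=22171; principal=196634-22171=174463; balance=3889692-174463=3715229
4. interest=⌊3715229·57/10000⌋=21176; principal=196634-21176=175458; balance=3715229-175458=3539771
5. interest=⌊3539771·57/10000⌋=20176; principal=196634-20176=176458; balance=3539771-176458=3363313
6. interest=⌊3363313·57/10000⌋=19170; principal=196634-19170=177464; balance=3363313-177464=3185849
7. interest=⌊3185849·57/10000⌋=18159; principal=196634-18159=178475; balance=3185849-178475=3007374
8. interest=⌊3007374·57/10000⌋=17142; principal=196634-17142=179492; balance=3007374-179492=2827882
9. interest=⌊2827882·57/10000⌋=16118; principal=196634-16118=180516; balance=2827882-180516=2647366
10. interest=⌊2647366·57/10000⌋=15089; principal=196634-15089=181545; balance=2647366-181545=2465821
11. interest=⌊2465821·57/10000⌋=14055; principal=196634-14055=182579; balance=2465821-182579=2283242
12. interest=⌊2283242·57/10000⌋=13014; principal=196634-13014=183620; balance=2283242-183620=2099622
13. interest=⌊2099622·57/10000⌋=11967; principal=196634-11967=184667; balance=2099622-184667=1914955
14. interest=⌊1914955·57/10000⌋=10915; principal=196634-10915=185719; balance=1914955-185719=1729236
15. interest=⌊1729236·57/10000⌋=9856; principal=196634-9856=186778; balance=1729236-186778=1542458
16. interest=⌊1542458·57/10000⌋=8792; principal=196634-8792=187842; balance=1542458-187842=1354616
17. interest=⌊1354616·57/10000⌋=7721; principal=196634-7721=188913; balance=1354616-188913=1165703
18. interest=⌊1165703·57/10000⌋=6644; principal=196634-6644=189990; balance=1165703-189990=975713
19. interest=⌊975713·57/10000⌋=5561; principal=196634-5561=191073; balance=975713-191073=784640
20. interest=⌊784640·57/10000⌋=4472; principal=196634-4472=192162; balance=784640-192162=592478
21. interest=⌊592478·57/10000⌋=3377; principal=196634-3377=193257; balance=592478-193257=399221
22. interest=⌊399221·57/10000⌋=2275; principal=196634-2275=194359; balance=399221-194359=204862
23. interest=⌊204862·57/10000⌋=1167; principal=196634-1167=195467; balance=204862-195467=9395
24. interest=⌊9395·57/10000⌋=53; principal=min(196634-53,9395)=9395; balance=9395-9395=0

1 24143 172491 4063166
2 23160 173474 3889692
3 22171 174463 3715229
4 21176 175458 3539771
5 20176 176458 3363313
6 19170 177464 3185849
7 18159 178475 3007374
8 17142 179492 2827882
9 16118 180516 2647366
10 15089 181545 2465821
11 14055 182579 2283242
12 13014 183620 2099622
13 11967 184667 1914955
14 10915 185719 1729236
15 9856 186778 1542458
16 8792 187842 1354616
17 7721 188913 1165703
18 6644 189990 975713
19 5561 191073 784640
20 4472 192162 592478
21 3377 193257 399221
22 2275 194359 204862
23 1167 195467 9395
24 53 9395 0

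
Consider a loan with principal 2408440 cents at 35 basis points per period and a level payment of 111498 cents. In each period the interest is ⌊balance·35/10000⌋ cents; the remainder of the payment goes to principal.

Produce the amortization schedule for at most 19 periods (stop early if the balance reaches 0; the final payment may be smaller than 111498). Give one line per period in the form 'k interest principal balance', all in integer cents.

1. interest=⌊2408440·35/10000⌋=8429; principal=111498-8429=103069; balance=2408440-103069=2305371
2. interest=⌊2305371·35/10000⌋=8068; principal=111498-8068=103430; balance=2305371-103430=2201941
3. interest=⌊2201941·35/10000⌋=7706; principal=111498-7706=103792; balance=2201941-103792=2098149
4. interest=⌊2098149·35/10000⌋=7343; principal=111498-7343=104155; balance=2098149-104155=1993994
5. interest=⌊1993994·35/10000⌋=6978; principal=111498-6978=104520; balance=1993994-104520=1889474
6. interest=⌊1889474·35/10000⌋=6613; principal=111498-6613=104885; balance=1889474-104885=1784589
7. interest=⌊1784589·35/10000⌋=6246; principal=111498-6246=105252; balance=1784589-105252=1679337
8. interest=⌊1679337·35/10000⌋=5877; principal=111498-5877=105621; balance=1679337-105621=1573716
9. interest=⌊1573716·35/10000⌋=5508; principal=111498-5508=105990; balance=1573716-105990=1467726
10. interest=⌊1467726·35/10000⌋=5137; principal=111498-5137=106361; balance=1467726-106361=1361365
11. interest=⌊1361365·35/10000⌋=4764; principal=111498-4764=106734; balance=1361365-106734=1254631
12. interest=⌊1254631·35/10000⌋=4391; principal=111498-4391=107107; balance=1254631-107107=1147524
13. interest=⌊1147524·35/10000⌋=4016; principal=111498-4016=107482; balance=1147524-107482=1040042
14. interest=⌊1040042·35/10000⌋=3640; principal=111498-3640=107858; balance=1040042-107858=932184
15. interest=⌊932184·35/10000⌋=3262; principal=111498-3262=108236; balance=932184-108236=823948
16. interest=⌊823948·35/10000⌋=2883; principal=111498-2883=108615; balance=823948-108615=715333
17. interest=⌊715333·35/10000⌋=2503; principal=111498-2503=108995; balance=715333-108995=606338
18. interest=⌊606338·35/10000⌋=2122; principal=111498-2122=109376; balance=606338-109376=496962
19. interest=⌊496962·35/10000⌋=1739; principal=111498-1739=109759; balance=496962-109759=387203

1 8429 103069 2305371
2 8068 103430 2201941
3 7706 103792 2098149
4 7343 104155 1993994
5 6978 104520 1889474
6 6613 104885 1784589
7 6246 105252 1679337
8 5877 105621 1573716
9 5508 105990 1467726
10 5137 106361 1361365
11 4764 106734 1254631
12 4391 107107 1147524
13 4016 107482 1040042
14 3640 107858 932184
15 3262 108236 823948
16 2883 108615 715333
17 2503 108995 606338
18 2122 109376 496962
19 1739 109759 387203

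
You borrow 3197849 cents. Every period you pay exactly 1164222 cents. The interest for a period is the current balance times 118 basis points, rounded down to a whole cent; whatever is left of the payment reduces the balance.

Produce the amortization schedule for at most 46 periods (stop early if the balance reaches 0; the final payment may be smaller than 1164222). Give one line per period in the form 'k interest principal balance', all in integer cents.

1 37734 1126488 2071361
2 24442 1139780 931581
3 10992 931581 0

1. interest=⌊3197849·118/10000⌋=37734; principal=1164222-37734=1126488; balance=3197849-1126488=2071361
2. interest=⌊2071361·118/10000⌋=24442; principal=1164222-24442=1139780; balance=2071361-1139780=931581
3. interest=⌊931581·118/10000⌋=10992; principal=min(1164222-10992,931581)=931581; balance=931581-931581=0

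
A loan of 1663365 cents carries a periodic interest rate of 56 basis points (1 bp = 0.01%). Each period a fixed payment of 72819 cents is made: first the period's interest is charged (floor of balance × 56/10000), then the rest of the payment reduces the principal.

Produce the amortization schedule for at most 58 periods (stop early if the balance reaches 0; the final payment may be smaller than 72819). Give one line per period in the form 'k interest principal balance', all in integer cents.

1 9314 63505 1599860
2 8959 63860 1536000
3 8601 64218 1471782
4 8241 64578 1407204
5 7880 64939 1342265
6 7516 65303 1276962
7 7150 65669 1211293
8 6783 66036 1145257
9 6413 66406 1078851
10 6041 66778 1012073
11 5667 67152 944921
12 5291 67528 877393
13 4913 67906 809487
14 4533 68286 741201
15 4150 68669 672532
16 3766 69053 603479
17 3379 69440 534039
18 2990 69829 464210
19 2599 70220 393990
20 2206 70613 323377
21 1810 71009 252368
22 1413 71406 180962
23 1013 71806 109156
24 611 72208 36948
25 206 36948 0

1. interest=⌊1663365·56/10000⌋=9314; principal=72819-9314=63505; balance=1663365-63505=1599860
2. interest=⌊1599860·56/10000⌋=8959; principal=72819-8959=63860; balance=1599860-63860=1536000
3. interest=⌊1536000·56/10000⌋=8601; principal=72819-8601=64218; balance=1536000-64218=1471782
4. interest=⌊1471782·56/10000⌋=8241; principal=72819-8241=64578; balance=1471782-64578=1407204
5. interest=⌊1407204·56/10000⌋=7880; principal=72819-7880=64939; balance=1407204-64939=1342265
6. interest=⌊1342265·56/10000⌋=7516; principal=72819-7516=65303; balance=1342265-65303=1276962
7. interest=⌊1276962·56/10000⌋=7150; principal=72819-7150=65669; balance=1276962-65669=1211293
8. interest=⌊1211293·56/10000⌋=6783; principal=72819-6783=66036; balance=1211293-66036=1145257
9. interest=⌊1145257·56/10000⌋=6413; principal=72819-6413=66406; balance=1145257-66406=1078851
10. interest=⌊1078851·56/10000⌋=6041; principal=72819-6041=66778; balance=1078851-66778=1012073
11. interest=⌊1012073·56/10000⌋=5667; principal=72819-5667=67152; balance=1012073-67152=944921
12. interest=⌊944921·56/10000⌋=5291; principal=72819-5291=67528; balance=944921-67528=877393
13. interest=⌊877393·56/10000⌋=4913; principal=72819-4913=67906; balance=877393-67906=809487
14. interest=⌊809487·56/10000⌋=4533; principal=72819-4533=68286; balance=809487-68286=741201
15. interest=⌊741201·56/10000⌋=4150; principal=72819-4150=68669; balance=741201-68669=672532
16. interest=⌊672532·56/10000⌋=3766; principal=72819-3766=69053; balance=672532-69053=603479
17. interest=⌊603479·56/10000⌋=3379; principal=72819-3379=69440; balance=603479-69440=534039
18. interest=⌊534039·56/10000⌋=2990; principal=72819-2990=69829; balance=534039-69829=464210
19. interest=⌊464210·56/10000⌋=2599; principal=72819-2599=70220; balance=464210-70220=393990
20. interest=⌊393990·56/10000⌋=2206; principal=72819-2206=70613; balance=393990-70613=323377
21. interest=⌊323377·56/10000⌋=1810; principal=72819-1810=71009; balance=323377-71009=252368
22. interest=⌊252368·56/10000⌋=1413; principal=72819-1413=71406; balance=252368-71406=180962
23. interest=⌊180962·56/10000⌋=1013; principal=72819-1013=71806; balance=180962-71806=109156
24. interest=⌊109156·56/10000⌋=611; principal=72819-611=72208; balance=109156-72208=36948
25. interest=⌊36948·56/10000⌋=206; principal=min(72819-206,36948)=36948; balance=36948-36948=0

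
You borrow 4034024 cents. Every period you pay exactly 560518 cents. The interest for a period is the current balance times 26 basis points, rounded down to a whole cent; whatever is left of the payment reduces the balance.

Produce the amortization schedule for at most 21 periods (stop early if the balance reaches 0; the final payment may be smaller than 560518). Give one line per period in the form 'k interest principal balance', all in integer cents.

1. interest=⌊4034024·26/10000⌋=10488; principal=560518-10488=550030; balance=4034024-550030=3483994
2. interest=⌊3483994·26/10000⌋=9058; principal=560518-9058=551460; balance=3483994-551460=2932534
3. interest=⌊2932534·26/10000⌋=7624; principal=560518-7624=552894; balance=2932534-552894=2379640
4. interest=⌊2379640·26/10000⌋=6187; principal=560518-6187=554331; balance=2379640-554331=1825309
5. interest=⌊1825309·26/10000⌋=4745; principal=560518-4745=555773; balance=1825309-555773=1269536
6. interest=⌊1269536·26/10000⌋=3300; principal=560518-3300=557218; balance=1269536-557218=712318
7. interest=⌊712318·26/10000⌋=1852; principal=560518-1852=558666; balance=712318-558666=153652
8. interest=⌊153652·26/10000⌋=399; principal=min(560518-399,153652)=153652; balance=153652-153652=0

1 10488 550030 3483994
2 9058 551460 2932534
3 7624 552894 2379640
4 6187 554331 1825309
5 4745 555773 1269536
6 3300 557218 712318
7 1852 558666 153652
8 399 153652 0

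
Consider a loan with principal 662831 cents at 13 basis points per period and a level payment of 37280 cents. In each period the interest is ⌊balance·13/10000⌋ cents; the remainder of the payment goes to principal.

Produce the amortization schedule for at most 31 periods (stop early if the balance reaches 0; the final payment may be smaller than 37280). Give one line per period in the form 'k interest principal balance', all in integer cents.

1 861 36419 626412
2 814 36466 589946
3 766 36514 553432
4 719 36561 516871
5 671 36609 480262
6 624 36656 443606
7 576 36704 406902
8 528 36752 370150
9 481 36799 333351
10 433 36847 296504
11 385 36895 259609
12 337 36943 222666
13 289 36991 185675
14 241 37039 148636
15 193 37087 111549
16 145 37135 74414
17 96 37184 37230
18 48 37230 0

1. interest=⌊662831·13/10000⌋=861; principal=37280-861=36419; balance=662831-36419=626412
2. interest=⌊626412·13/10000⌋=814; principal=37280-814=36466; balance=626412-36466=589946
3. interest=⌊589946·13/10000⌋=766; principal=37280-766=36514; balance=589946-36514=553432
4. interest=⌊553432·13/10000⌋=719; principal=37280-719=36561; balance=553432-36561=516871
5. interest=⌊516871·13/10000⌋=671; principal=37280-671=36609; balance=516871-36609=480262
6. interest=⌊480262·13/10000⌋=624; principal=37280-624=36656; balance=480262-36656=443606
7. interest=⌊443606·13/10000⌋=576; principal=37280-576=36704; balance=443606-36704=406902
8. interest=⌊406902·13/10000⌋=528; principal=37280-528=36752; balance=406902-36752=370150
9. interest=⌊370150·13/10000⌋=481; principal=37280-481=36799; balance=370150-36799=333351
10. interest=⌊333351·13/10000⌋=433; principal=37280-433=36847; balance=333351-36847=296504
11. interest=⌊296504·13/10000⌋=385; principal=37280-385=36895; balance=296504-36895=259609
12. interest=⌊259609·13/10000⌋=337; principal=37280-337=36943; balance=259609-36943=222666
13. interest=⌊222666·13/10000⌋=289; principal=37280-289=36991; balance=222666-36991=185675
14. interest=⌊185675·13/10000⌋=241; principal=37280-241=37039; balance=185675-37039=148636
15. interest=⌊148636·13/10000⌋=193; principal=37280-193=37087; balance=148636-37087=111549
16. interest=⌊111549·13/10000⌋=145; principal=37280-145=37135; balance=111549-37135=74414
17. interest=⌊74414·13/10000⌋=96; principal=37280-96=37184; balance=74414-37184=37230
18. interest=⌊37230·13/10000⌋=48; principal=min(37280-48,37230)=37230; balance=37230-37230=0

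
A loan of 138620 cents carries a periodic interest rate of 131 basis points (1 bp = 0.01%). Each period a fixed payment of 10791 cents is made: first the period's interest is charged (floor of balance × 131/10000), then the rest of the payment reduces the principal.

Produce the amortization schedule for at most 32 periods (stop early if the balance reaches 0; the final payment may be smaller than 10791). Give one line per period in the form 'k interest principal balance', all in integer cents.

1. interest=⌊138620·131/10000⌋=1815; principal=10791-1815=8976; balance=138620-8976=129644
2. interest=⌊129644·131/10000⌋=1698; principal=10791-1698=9093; balance=129644-9093=120551
3. interest=⌊120551·131/10000⌋=1579; principal=10791-1579=9212; balance=120551-9212=111339
4. interest=⌊111339·131/10000⌋=1458; principal=10791-1458=9333; balance=111339-9333=102006
5. interest=⌊102006·131/10000⌋=1336; principal=10791-1336=9455; balance=102006-9455=92551
6. interest=⌊92551·131/10000⌋=1212; principal=10791-1212=9579; balance=92551-9579=82972
7. interest=⌊82972·131/10000⌋=1086; principal=10791-1086=9705; balance=82972-9705=73267
8. interest=⌊73267·131/10000⌋=959; principal=10791-959=9832; balance=73267-9832=63435
9. interest=⌊63435·131/10000⌋=830; principal=10791-830=9961; balance=63435-9961=53474
10. interest=⌊53474·131/10000⌋=700; principal=10791-700=10091; balance=53474-10091=43383
11. interest=⌊43383·131/10000⌋=568; principal=10791-568=10223; balance=43383-10223=33160
12. interest=⌊33160·131/10000⌋=434; principal=10791-434=10357; balance=33160-10357=22803
13. interest=⌊22803·131/10000⌋=298; principal=10791-298=10493; balance=22803-10493=12310
14. interest=⌊12310·131/10000⌋=161; principal=10791-161=10630; balance=12310-10630=1680
15. interest=⌊1680·131/10000⌋=22; principal=min(10791-22,1680)=1680; balance=1680-1680=0

1 1815 8976 129644
2 1698 9093 120551
3 1579 9212 111339
4 1458 9333 102006
5 1336 9455 92551
6 1212 9579 82972
7 1086 9705 73267
8 959 9832 63435
9 830 9961 53474
10 700 10091 43383
11 568 10223 33160
12 434 10357 22803
13 298 10493 12310
14 161 10630 1680
15 22 1680 0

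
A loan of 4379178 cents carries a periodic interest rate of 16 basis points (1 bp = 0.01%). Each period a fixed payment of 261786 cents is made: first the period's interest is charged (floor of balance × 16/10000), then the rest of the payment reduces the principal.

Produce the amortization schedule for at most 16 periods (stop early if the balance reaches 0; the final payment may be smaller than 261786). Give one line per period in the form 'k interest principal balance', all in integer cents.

1 7006 254780 4124398
2 6599 255187 3869211
3 6190 255596 3613615
4 5781 256005 3357610
5 5372 256414 3101196
6 4961 256825 2844371
7 4550 257236 2587135
8 4139 257647 2329488
9 3727 258059 2071429
10 3314 258472 1812957
11 2900 258886 1554071
12 2486 259300 1294771
13 2071 259715 1035056
14 1656 260130 774926
15 1239 260547 514379
16 823 260963 253416

1. interest=⌊4379178·16/10000⌋=7006; principal=261786-7006=254780; balance=4379178-254780=4124398
2. interest=⌊4124398·16/10000⌋=6599; principal=261786-6599=255187; balance=4124398-255187=3869211
3. interest=⌊3869211·16/10000⌋=6190; principal=261786-6190=255596; balance=3869211-255596=3613615
4. interest=⌊3613615·16/10000⌋=5781; principal=261786-5781=256005; balance=3613615-256005=3357610
5. interest=⌊3357610·16/10000⌋=5372; principal=261786-5372=256414; balance=3357610-256414=3101196
6. interest=⌊3101196·16/10000⌋=4961; principal=261786-4961=256825; balance=3101196-256825=2844371
7. interest=⌊2844371·16/10000⌋=4550; principal=261786-4550=257236; balance=2844371-257236=2587135
8. interest=⌊2587135·16/10000⌋=4139; principal=261786-4139=257647; balance=2587135-257647=2329488
9. interest=⌊2329488·16/10000⌋=3727; principal=261786-3727=258059; balance=2329488-258059=2071429
10. interest=⌊2071429·16/10000⌋=3314; principal=261786-3314=258472; balance=2071429-258472=1812957
11. interest=⌊1812957·16/10000⌋=2900; principal=261786-2900=258886; balance=1812957-258886=1554071
12. interest=⌊1554071·16/10000⌋=2486; principal=261786-2486=259300; balance=1554071-259300=1294771
13. interest=⌊1294771·16/10000⌋=2071; principal=261786-2071=259715; balance=1294771-259715=1035056
14. interest=⌊1035056·16/10000⌋=1656; principal=261786-1656=260130; balance=1035056-260130=774926
15. interest=⌊774926·16/10000⌋=1239; principal=261786-1239=260547; balance=774926-260547=514379
16. interest=⌊514379·16/10000⌋=823; principal=261786-823=260963; balance=514379-260963=253416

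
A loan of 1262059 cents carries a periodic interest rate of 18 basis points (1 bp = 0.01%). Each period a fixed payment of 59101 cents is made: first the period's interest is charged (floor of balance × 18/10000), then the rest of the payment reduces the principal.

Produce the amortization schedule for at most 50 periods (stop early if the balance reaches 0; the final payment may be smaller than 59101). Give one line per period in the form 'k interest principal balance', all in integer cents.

1. interest=⌊1262059·18/10000⌋=2271; principal=59101-2271=56830; balance=1262059-56830=1205229
2. interest=⌊1205229·18/10000⌋=2169; principal=59101-2169=56932; balance=1205229-56932=1148297
3. interest=⌊1148297·18/10000⌋=2066; principal=59101-2066=57035; balance=1148297-57035=1091262
4. interest=⌊1091262·18/10000⌋=1964; principal=59101-1964=57137; balance=1091262-57137=1034125
5. interest=⌊1034125·18/10000⌋=1861; principal=59101-1861=57240; balance=1034125-57240=976885
6. interest=⌊976885·18/10000⌋=1758; principal=59101-1758=57343; balance=976885-57343=919542
7. interest=⌊919542·18/10000⌋=1655; principal=59101-1655=57446; balance=919542-57446=862096
8. interest=⌊862096·18/10000⌋=1551; principal=59101-1551=57550; balance=862096-57550=804546
9. interest=⌊804546·18/10000⌋=1448; principal=59101-1448=57653; balance=804546-57653=746893
10. interest=⌊746893·18/10000⌋=1344; principal=59101-1344=57757; balance=746893-57757=689136
11. interest=⌊689136·18/10000⌋=1240; principal=59101-1240=57861; balance=689136-57861=631275
12. interest=⌊631275·18/10000⌋=1136; principal=59101-1136=57965; balance=631275-57965=573310
13. interest=⌊573310·18/10000⌋=1031; principal=59101-1031=58070; balance=573310-58070=515240
14. interest=⌊515240·18/10000⌋=927; principal=59101-927=58174; balance=515240-58174=457066
15. interest=⌊457066·18/10000⌋=822; principal=59101-822=58279; balance=457066-58279=398787
16. interest=⌊398787·18/10000⌋=717; principal=59101-717=58384; balance=398787-58384=340403
17. interest=⌊340403·18/10000⌋=612; principal=59101-612=58489; balance=340403-58489=281914
18. interest=⌊281914·18/10000⌋=507; principal=59101-507=58594; balance=281914-58594=223320
19. interest=⌊223320·18/10000⌋=401; principal=59101-401=58700; balance=223320-58700=164620
20. interest=⌊164620·18/10000⌋=296; principal=59101-296=58805; balance=164620-58805=105815
21. interest=⌊105815·18/10000⌋=190; principal=59101-190=58911; balance=105815-58911=46904
22. interest=⌊46904·18/10000⌋=84; principal=min(59101-84,46904)=46904; balance=46904-46904=0

1 2271 56830 1205229
2 2169 56932 1148297
3 2066 57035 1091262
4 1964 57137 1034125
5 1861 57240 976885
6 1758 57343 919542
7 1655 57446 862096
8 1551 57550 804546
9 1448 57653 746893
10 1344 57757 689136
11 1240 57861 631275
12 1136 57965 573310
13 1031 58070 515240
14 927 58174 457066
15 822 58279 398787
16 717 58384 340403
17 612 58489 281914
18 507 58594 223320
19 401 58700 164620
20 296 58805 105815
21 190 58911 46904
22 84 46904 0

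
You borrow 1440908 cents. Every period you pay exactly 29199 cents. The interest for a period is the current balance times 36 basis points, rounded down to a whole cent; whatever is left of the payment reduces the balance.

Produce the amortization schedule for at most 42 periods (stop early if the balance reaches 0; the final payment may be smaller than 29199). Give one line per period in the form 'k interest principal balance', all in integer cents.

1 5187 24012 1416896
2 5100 24099 1392797
3 5014 24185 1368612
4 4927 24272 1344340
5 4839 24360 1319980
6 4751 24448 1295532
7 4663 24536 1270996
8 4575 24624 1246372
9 4486 24713 1221659
10 4397 24802 1196857
11 4308 24891 1171966
12 4219 24980 1146986
13 4129 25070 1121916
14 4038 25161 1096755
15 3948 25251 1071504
16 3857 25342 1046162
17 3766 25433 1020729
18 3674 25525 995204
19 3582 25617 969587
20 3490 25709 943878
21 3397 25802 918076
22 3305 25894 892182
23 3211 25988 866194
24 3118 26081 840113
25 3024 26175 813938
26 2930 26269 787669
27 2835 26364 761305
28 2740 26459 734846
29 2645 26554 708292
30 2549 26650 681642
31 2453 26746 654896
32 2357 26842 628054
33 2260 26939 601115
34 2164 27035 574080
35 2066 27133 546947
36 1969 27230 519717
37 1870 27329 492388
38 1772 27427 464961
39 1673 27526 437435
40 1574 27625 409810
41 1475 27724 382086
42 1375 27824 354262

1. interest=⌊1440908·36/10000⌋=5187; principal=29199-5187=24012; balance=1440908-24012=1416896
2. interest=⌊1416896·36/10000⌋=5100; principal=29199-5100=24099; balance=1416896-24099=1392797
3. interest=⌊1392797·36/10000⌋=5014; principal=29199-5014=24185; balance=1392797-24185=1368612
4. interest=⌊1368612·36/10000⌋=4927; principal=29199-4927=24272; balance=1368612-24272=1344340
5. interest=⌊1344340·36/10000⌋=4839; principal=29199-4839=24360; balance=1344340-24360=1319980
6. interest=⌊1319980·36/10000⌋=4751; principal=29199-4751=24448; balance=1319980-24448=1295532
7. interest=⌊1295532·36/10000⌋=4663; principal=29199-4663=24536; balance=1295532-24536=1270996
8. interest=⌊1270996·36/10000⌋=4575; principal=29199-4575=24624; balance=1270996-24624=1246372
9. interest=⌊1246372·36/10000⌋=4486; principal=29199-4486=24713; balance=1246372-24713=1221659
10. interest=⌊1221659·36/10000⌋=4397; principal=29199-4397=24802; balance=1221659-24802=1196857
11. interest=⌊1196857·36/10000⌋=4308; principal=29199-4308=24891; balance=1196857-24891=1171966
12. interest=⌊1171966·36/10000⌋=4219; principal=29199-4219=24980; balance=1171966-24980=1146986
13. interest=⌊1146986·36/10000⌋=4129; principal=29199-4129=25070; balance=1146986-25070=1121916
14. interest=⌊1121916·36/10000⌋=4038; principal=29199-4038=25161; balance=1121916-25161=1096755
15. interest=⌊1096755·36/10000⌋=3948; principal=29199-3948=25251; balance=1096755-25251=1071504
16. interest=⌊1071504·36/10000⌋=3857; principal=29199-3857=25342; balance=1071504-25342=1046162
17. interest=⌊1046162·36/10000⌋=3766; principal=29199-3766=25433; balance=1046162-25433=1020729
18. interest=⌊1020729·36/10000⌋=3674; principal=29199-3674=25525; balance=1020729-25525=995204
19. interest=⌊995204·36/10000⌋=3582; principal=29199-3582=25617; balance=995204-25617=969587
20. interest=⌊969587·36/10000⌋=3490; principal=29199-3490=25709; balance=969587-25709=943878
21. interest=⌊943878·36/10000⌋=3397; principal=29199-3397=25802; balance=943878-25802=918076
22. interest=⌊918076·36/10000⌋=3305; principal=29199-3305=25894; balance=918076-25894=892182
23. interest=⌊892182·36/10000⌋=3211; principal=29199-3211=25988; balance=892182-25988=866194
24. interest=⌊866194·36/10000⌋=3118; principal=29199-3118=26081; balance=866194-26081=840113
25. interest=⌊840113·36/10000⌋=3024; principal=29199-3024=26175; balance=840113-26175=813938
26. interest=⌊813938·36/10000⌋=2930; principal=29199-2930=26269; balance=813938-26269=787669
27. interest=⌊787669·36/10000⌋=2835; principal=29199-2835=26364; balance=787669-26364=761305
28. interest=⌊761305·36/10000⌋=2740; principal=29199-2740=26459; balance=761305-26459=734846
29. interest=⌊734846·36/10000⌋=2645; principal=29199-2645=26554; balance=734846-26554=708292
30. interest=⌊708292·36/10000⌋=2549; principal=29199-2549=26650; balance=708292-26650=681642
31. interest=⌊681642·36/10000⌋=2453; principal=29199-2453=26746; balance=681642-26746=654896
32. interest=⌊654896·36/10000⌋=2357; principal=29199-2357=26842; balance=654896-26842=628054
33. interest=⌊628054·36/10000⌋=2260; principal=29199-2260=26939; balance=628054-26939=601115
34. interest=⌊601115·36/10000⌋=2164; principal=29199-2164=27035; balance=601115-27035=574080
35. interest=⌊574080·36/10000⌋=2066; principal=29199-2066=27133; balance=574080-27133=546947
36. interest=⌊546947·36/10000⌋=1969; principal=29199-1969=27230; balance=546947-27230=519717
37. interest=⌊519717·36/10000⌋=1870; principal=29199-1870=27329; balance=519717-27329=492388
38. interest=⌊492388·36/10000⌋=1772; principal=29199-1772=27427; balance=492388-27427=464961
39. interest=⌊464961·36/10000⌋=1673; principal=29199-1673=27526; balance=464961-27526=437435
40. interest=⌊437435·36/10000⌋=1574; principal=29199-1574=27625; balance=437435-27625=409810
41. interest=⌊409810·36/10000⌋=1475; principal=29199-1475=27724; balance=409810-27724=382086
42. interest=⌊382086·36/10000⌋=1375; principal=29199-1375=27824; balance=382086-27824=354262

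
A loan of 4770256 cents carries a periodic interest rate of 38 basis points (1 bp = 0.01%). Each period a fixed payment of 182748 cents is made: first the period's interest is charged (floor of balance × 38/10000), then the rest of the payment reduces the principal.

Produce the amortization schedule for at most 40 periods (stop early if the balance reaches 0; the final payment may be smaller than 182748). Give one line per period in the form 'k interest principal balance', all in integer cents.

1. interest=⌊4770256·38/10000⌋=18126; principal=182748-18126=164622; balance=4770256-164622=4605634
2. interest=⌊4605634·38/10000⌋=17501; principal=182748-17501=165247; balance=4605634-165247=4440387
3. interest=⌊4440387·38/10000⌋=16873; principal=182748-16873=165875; balance=4440387-165875=4274512
4. interest=⌊4274512·38/10000⌋=16243; principal=182748-16243=166505; balance=4274512-166505=4108007
5. interest=⌊4108007·38/10000⌋=15610; principal=182748-15610=167138; balance=4108007-167138=3940869
6. interest=⌊3940869·38/10000⌋=14975; principal=182748-14975=167773; balance=3940869-167773=3773096
7. interest=⌊3773096·38/10000⌋=14337; principal=182748-14337=168411; balance=3773096-168411=3604685
8. interest=⌊3604685·38/10000⌋=13697; principal=182748-13697=169051; balance=3604685-169051=3435634
9. interest=⌊3435634·38/10000⌋=13055; principal=182748-13055=169693; balance=3435634-169693=3265941
10. interest=⌊3265941·38/10000⌋=12410; principal=182748-12410=170338; balance=3265941-170338=3095603
11. interest=⌊3095603·38/10000⌋=11763; principal=182748-11763=170985; balance=3095603-170985=2924618
12. interest=⌊2924618·38/10000⌋=11113; principal=182748-11113=171635; balance=2924618-171635=2752983
13. interest=⌊2752983·38/10000⌋=10461; principal=182748-10461=172287; balance=2752983-172287=2580696
14. interest=⌊2580696·38/10000⌋=9806; principal=182748-9806=172942; balance=2580696-172942=2407754
15. interest=⌊2407754·38/10000⌋=9149; principal=182748-9149=173599; balance=2407754-173599=2234155
16. interest=⌊2234155·38/10000⌋=8489; principal=182748-8489=174259; balance=2234155-174259=2059896
17. interest=⌊2059896·38/10000⌋=7827; principal=182748-7827=174921; balance=2059896-174921=1884975
18. interest=⌊1884975·38/10000⌋=7162; principal=182748-7162=175586; balance=1884975-175586=1709389
19. interest=⌊1709389·38/10000⌋=6495; principal=182748-6495=176253; balance=1709389-176253=1533136
20. interest=⌊1533136·38/10000⌋=5825; principal=182748-5825=176923; balance=1533136-176923=1356213
21. interest=⌊1356213·38/10000⌋=5153; principal=182748-5153=177595; balance=1356213-177595=1178618
22. interest=⌊1178618·38/10000⌋=4478; principal=182748-4478=178270; balance=1178618-178270=1000348
23. interest=⌊1000348·38/10000⌋=3801; principal=182748-3801=178947; balance=1000348-178947=821401
24. interest=⌊821401·38/10000⌋=3121; principal=182748-3121=179627; balance=821401-179627=641774
25. interest=⌊641774·38/10000⌋=2438; principal=182748-2438=180310; balance=641774-180310=461464
26. interest=⌊461464·38/10000⌋=1753; principal=182748-1753=180995; balance=461464-180995=280469
27. interest=⌊280469·38/10000⌋=1065; principal=182748-1065=181683; balance=280469-181683=98786
28. interest=⌊98786·38/10000⌋=375; principal=min(182748-375,98786)=98786; balance=98786-98786=0

1 18126 164622 4605634
2 17501 165247 4440387
3 16873 165875 4274512
4 16243 166505 4108007
5 15610 167138 3940869
6 14975 167773 3773096
7 14337 168411 3604685
8 13697 169051 3435634
9 13055 169693 3265941
10 12410 170338 3095603
11 11763 170985 2924618
12 11113 171635 2752983
13 10461 172287 2580696
14 9806 172942 2407754
15 9149 173599 2234155
16 8489 174259 2059896
17 7827 174921 1884975
18 7162 175586 1709389
19 6495 176253 1533136
20 5825 176923 1356213
21 5153 177595 1178618
22 4478 178270 1000348
23 3801 178947 821401
24 3121 179627 641774
25 2438 180310 461464
26 1753 180995 280469
27 1065 181683 98786
28 375 98786 0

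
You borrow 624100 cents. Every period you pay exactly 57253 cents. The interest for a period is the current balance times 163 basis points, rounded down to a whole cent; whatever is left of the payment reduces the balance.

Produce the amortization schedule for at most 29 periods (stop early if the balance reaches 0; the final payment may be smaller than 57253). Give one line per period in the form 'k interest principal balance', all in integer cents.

1. interest=⌊624100·163/10000⌋=10172; principal=57253-10172=47081; balance=624100-47081=577019
2. interest=⌊577019·163/10000⌋=9405; principal=57253-9405=47848; balance=577019-47848=529171
3. interest=⌊529171·163/10000⌋=8625; principal=57253-8625=48628; balance=529171-48628=480543
4. interest=⌊480543·163/10000⌋=7832; principal=57253-7832=49421; balance=480543-49421=431122
5. interest=⌊431122·163/10000⌋=7027; principal=57253-7027=50226; balance=431122-50226=380896
6. interest=⌊380896·163/10000⌋=6208; principal=57253-6208=51045; balance=380896-51045=329851
7. interest=⌊329851·163/10000⌋=5376; principal=57253-5376=51877; balance=329851-51877=277974
8. interest=⌊277974·163/10000⌋=4530; principal=57253-4530=52723; balance=277974-52723=225251
9. interest=⌊225251·163/10000⌋=3671; principal=57253-3671=53582; balance=225251-53582=171669
10. interest=⌊171669·163/10000⌋=2798; principal=57253-2798=54455; balance=171669-54455=117214
11. interest=⌊117214·163/10000⌋=1910; principal=57253-1910=55343; balance=117214-55343=61871
12. interest=⌊61871·163/10000⌋=1008; principal=57253-1008=56245; balance=61871-56245=5626
13. interest=⌊5626·163/10000⌋=91; principal=min(57253-91,5626)=5626; balance=5626-5626=0

1 10172 47081 577019
2 9405 47848 529171
3 8625 48628 480543
4 7832 49421 431122
5 7027 50226 380896
6 6208 51045 329851
7 5376 51877 277974
8 4530 52723 225251
9 3671 53582 171669
10 2798 54455 117214
11 1910 55343 61871
12 1008 56245 5626
13 91 5626 0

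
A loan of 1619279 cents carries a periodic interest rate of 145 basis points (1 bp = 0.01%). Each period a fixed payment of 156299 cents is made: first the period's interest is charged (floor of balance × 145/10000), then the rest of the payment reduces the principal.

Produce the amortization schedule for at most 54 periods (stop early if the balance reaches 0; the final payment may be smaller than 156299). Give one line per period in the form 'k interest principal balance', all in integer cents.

1. interest=⌊1619279·145/10000⌋=23479; principal=156299-23479=132820; balance=1619279-132820=1486459
2. interest=⌊1486459·145/10000⌋=21553; principal=156299-21553=134746; balance=1486459-134746=1351713
3. interest=⌊1351713·145/10000⌋=19599; principal=156299-19599=136700; balance=1351713-136700=1215013
4. interest=⌊1215013·145/10000⌋=17617; principal=156299-17617=138682; balance=1215013-138682=1076331
5. interest=⌊1076331·145/10000⌋=15606; principal=156299-15606=140693; balance=1076331-140693=935638
6. interest=⌊935638·145/10000⌋=13566; principal=156299-13566=142733; balance=935638-142733=792905
7. interest=⌊792905·145/10000⌋=11497; principal=156299-11497=144802; balance=792905-144802=648103
8. interest=⌊648103·145/10000⌋=9397; principal=156299-9397=146902; balance=648103-146902=501201
9. interest=⌊501201·145/10000⌋=7267; principal=156299-7267=149032; balance=501201-149032=352169
10. interest=⌊352169·145/10000⌋=5106; principal=156299-5106=151193; balance=352169-151193=200976
11. interest=⌊200976·145/10000⌋=2914; principal=156299-2914=153385; balance=200976-153385=47591
12. interest=⌊47591·145/10000⌋=690; principal=min(156299-690,47591)=47591; balance=47591-47591=0

1 23479 132820 1486459
2 21553 134746 1351713
3 19599 136700 1215013
4 17617 138682 1076331
5 15606 140693 935638
6 13566 142733 792905
7 11497 144802 648103
8 9397 146902 501201
9 7267 149032 352169
10 5106 151193 200976
11 2914 153385 47591
12 690 47591 0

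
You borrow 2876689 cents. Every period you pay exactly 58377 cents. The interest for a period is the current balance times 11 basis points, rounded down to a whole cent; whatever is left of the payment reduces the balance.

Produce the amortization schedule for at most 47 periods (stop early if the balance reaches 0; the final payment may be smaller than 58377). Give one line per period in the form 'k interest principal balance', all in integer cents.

1 3164 55213 2821476
2 3103 55274 2766202
3 3042 55335 2710867
4 2981 55396 2655471
5 2921 55456 2600015
6 2860 55517 2544498
7 2798 55579 2488919
8 2737 55640 2433279
9 2676 55701 2377578
10 2615 55762 2321816
11 2553 55824 2265992
12 2492 55885 2210107
13 2431 55946 2154161
14 2369 56008 2098153
15 2307 56070 2042083
16 2246 56131 1985952
17 2184 56193 1929759
18 2122 56255 1873504
19 2060 56317 1817187
20 1998 56379 1760808
21 1936 56441 1704367
22 1874 56503 1647864
23 1812 56565 1591299
24 1750 56627 1534672
25 1688 56689 1477983
26 1625 56752 1421231
27 1563 56814 1364417
28 1500 56877 1307540
29 1438 56939 1250601
30 1375 57002 1193599
31 1312 57065 1136534
32 1250 57127 1079407
33 1187 57190 1022217
34 1124 57253 964964
35 1061 57316 907648
36 998 57379 850269
37 935 57442 792827
38 872 57505 735322
39 808 57569 677753
40 745 57632 620121
41 682 57695 562426
42 618 57759 504667
43 555 57822 446845
44 491 57886 388959
45 427 57950 331009
46 364 58013 272996
47 300 58077 214919

1. interest=⌊2876689·11/10000⌋=3164; principal=58377-3164=55213; balance=2876689-55213=2821476
2. interest=⌊2821476·11/10000⌋=3103; principal=58377-3103=55274; balance=2821476-55274=2766202
3. interest=⌊2766202·11/10000⌋=3042; principal=58377-3042=55335; balance=2766202-55335=2710867
4. interest=⌊2710867·11/10000⌋=2981; principal=58377-2981=55396; balance=2710867-55396=2655471
5. interest=⌊2655471·11/10000⌋=2921; principal=58377-2921=55456; balance=2655471-55456=2600015
6. interest=⌊2600015·11/10000⌋=2860; principal=58377-2860=55517; balance=2600015-55517=2544498
7. interest=⌊2544498·11/10000⌋=2798; principal=58377-2798=55579; balance=2544498-55579=2488919
8. interest=⌊2488919·11/10000⌋=2737; principal=58377-2737=55640; balance=2488919-55640=2433279
9. interest=⌊2433279·11/10000⌋=2676; principal=58377-2676=55701; balance=2433279-55701=2377578
10. interest=⌊2377578·11/10000⌋=2615; principal=58377-2615=55762; balance=2377578-55762=2321816
11. interest=⌊2321816·11/10000⌋=2553; principal=58377-2553=55824; balance=2321816-55824=2265992
12. interest=⌊2265992·11/10000⌋=2492; principal=58377-2492=55885; balance=2265992-55885=2210107
13. interest=⌊2210107·11/10000⌋=2431; principal=58377-2431=55946; balance=2210107-55946=2154161
14. interest=⌊2154161·11/10000⌋=2369; principal=58377-2369=56008; balance=2154161-56008=2098153
15. interest=⌊2098153·11/10000⌋=2307; principal=58377-2307=56070; balance=2098153-56070=2042083
16. interest=⌊2042083·11/10000⌋=2246; principal=58377-2246=56131; balance=2042083-56131=1985952
17. interest=⌊1985952·11/10000⌋=2184; principal=58377-2184=56193; balance=1985952-56193=1929759
18. interest=⌊1929759·11/10000⌋=2122; principal=58377-2122=56255; balance=1929759-56255=1873504
19. interest=⌊1873504·11/10000⌋=2060; principal=58377-2060=56317; balance=1873504-56317=1817187
20. interest=⌊1817187·11/10000⌋=1998; principal=58377-1998=56379; balance=1817187-56379=1760808
21. interest=⌊1760808·11/10000⌋=1936; principal=58377-1936=56441; balance=1760808-56441=1704367
22. interest=⌊1704367·11/10000⌋=1874; principal=58377-1874=56503; balance=1704367-56503=1647864
23. interest=⌊1647864·11/10000⌋=1812; principal=58377-1812=56565; balance=1647864-56565=1591299
24. interest=⌊1591299·11/10000⌋=1750; principal=58377-1750=56627; balance=1591299-56627=1534672
25. interest=⌊1534672·11/10000⌋=1688; principal=58377-1688=56689; balance=1534672-56689=1477983
26. interest=⌊1477983·11/10000⌋=1625; principal=58377-1625=56752; balance=1477983-56752=1421231
27. interest=⌊1421231·11/10000⌋=1563; principal=58377-1563=56814; balance=1421231-56814=1364417
28. interest=⌊1364417·11/10000⌋=1500; principal=58377-1500=56877; balance=1364417-56877=1307540
29. interest=⌊1307540·11/10000⌋=1438; principal=58377-1438=56939; balance=1307540-56939=1250601
30. interest=⌊1250601·11/10000⌋=1375; principal=58377-1375=57002; balance=1250601-57002=1193599
31. interest=⌊1193599·11/10000⌋=1312; principal=58377-1312=57065; balance=1193599-57065=1136534
32. interest=⌊1136534·11/10000⌋=1250; principal=58377-1250=57127; balance=1136534-57127=1079407
33. interest=⌊1079407·11/10000⌋=1187; principal=58377-1187=57190; balance=1079407-57190=1022217
34. interest=⌊1022217·11/10000⌋=1124; principal=58377-1124=57253; balance=1022217-57253=964964
35. interest=⌊964964·11/10000⌋=1061; principal=58377-1061=57316; balance=964964-57316=907648
36. interest=⌊907648·11/10000⌋=998; principal=58377-998=57379; balance=907648-57379=850269
37. interest=⌊850269·11/10000⌋=935; principal=58377-935=57442; balance=850269-57442=792827
38. interest=⌊792827·11/10000⌋=872; principal=58377-872=57505; balance=792827-57505=735322
39. interest=⌊735322·11/10000⌋=808; principal=58377-808=57569; balance=735322-57569=677753
40. interest=⌊677753·11/10000⌋=745; principal=58377-745=57632; balance=677753-57632=620121
41. interest=⌊620121·11/10000⌋=682; principal=58377-682=57695; balance=620121-57695=562426
42. interest=⌊562426·11/10000⌋=618; principal=58377-618=57759; balance=562426-57759=504667
43. interest=⌊504667·11/10000⌋=555; principal=58377-555=57822; balance=504667-57822=446845
44. interest=⌊446845·11/10000⌋=491; principal=58377-491=57886; balance=446845-57886=388959
45. interest=⌊388959·11/10000⌋=427; principal=58377-427=57950; balance=388959-57950=331009
46. interest=⌊331009·11/10000⌋=364; principal=58377-364=58013; balance=331009-58013=272996
47. interest=⌊272996·11/10000⌋=300; principal=58377-300=58077; balance=272996-58077=214919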